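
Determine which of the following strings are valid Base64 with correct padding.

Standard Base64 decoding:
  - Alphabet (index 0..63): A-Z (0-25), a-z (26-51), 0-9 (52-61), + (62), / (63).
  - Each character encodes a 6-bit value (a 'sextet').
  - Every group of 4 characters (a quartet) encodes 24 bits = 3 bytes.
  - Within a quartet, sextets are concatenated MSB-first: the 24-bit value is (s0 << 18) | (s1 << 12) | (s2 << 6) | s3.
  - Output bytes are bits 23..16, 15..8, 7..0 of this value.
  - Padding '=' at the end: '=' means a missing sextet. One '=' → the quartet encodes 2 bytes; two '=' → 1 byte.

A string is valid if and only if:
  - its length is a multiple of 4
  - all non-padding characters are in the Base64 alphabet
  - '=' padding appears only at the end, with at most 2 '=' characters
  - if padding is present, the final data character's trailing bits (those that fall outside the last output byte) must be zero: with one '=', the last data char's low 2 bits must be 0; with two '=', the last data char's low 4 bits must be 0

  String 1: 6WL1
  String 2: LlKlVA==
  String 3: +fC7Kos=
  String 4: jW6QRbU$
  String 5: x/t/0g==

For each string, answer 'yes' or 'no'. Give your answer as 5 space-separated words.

Answer: yes yes yes no yes

Derivation:
String 1: '6WL1' → valid
String 2: 'LlKlVA==' → valid
String 3: '+fC7Kos=' → valid
String 4: 'jW6QRbU$' → invalid (bad char(s): ['$'])
String 5: 'x/t/0g==' → valid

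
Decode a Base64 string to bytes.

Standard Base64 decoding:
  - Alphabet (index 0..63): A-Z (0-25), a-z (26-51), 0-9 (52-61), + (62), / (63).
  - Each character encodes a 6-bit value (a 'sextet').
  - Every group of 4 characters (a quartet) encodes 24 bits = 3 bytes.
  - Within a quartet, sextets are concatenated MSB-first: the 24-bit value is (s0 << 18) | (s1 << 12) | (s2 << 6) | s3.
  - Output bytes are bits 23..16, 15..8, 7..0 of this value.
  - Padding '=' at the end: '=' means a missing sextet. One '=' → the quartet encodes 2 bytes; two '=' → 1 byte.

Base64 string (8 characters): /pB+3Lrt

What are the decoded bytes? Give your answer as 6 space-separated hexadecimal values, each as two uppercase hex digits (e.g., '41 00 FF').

Answer: FE 90 7E DC BA ED

Derivation:
After char 0 ('/'=63): chars_in_quartet=1 acc=0x3F bytes_emitted=0
After char 1 ('p'=41): chars_in_quartet=2 acc=0xFE9 bytes_emitted=0
After char 2 ('B'=1): chars_in_quartet=3 acc=0x3FA41 bytes_emitted=0
After char 3 ('+'=62): chars_in_quartet=4 acc=0xFE907E -> emit FE 90 7E, reset; bytes_emitted=3
After char 4 ('3'=55): chars_in_quartet=1 acc=0x37 bytes_emitted=3
After char 5 ('L'=11): chars_in_quartet=2 acc=0xDCB bytes_emitted=3
After char 6 ('r'=43): chars_in_quartet=3 acc=0x372EB bytes_emitted=3
After char 7 ('t'=45): chars_in_quartet=4 acc=0xDCBAED -> emit DC BA ED, reset; bytes_emitted=6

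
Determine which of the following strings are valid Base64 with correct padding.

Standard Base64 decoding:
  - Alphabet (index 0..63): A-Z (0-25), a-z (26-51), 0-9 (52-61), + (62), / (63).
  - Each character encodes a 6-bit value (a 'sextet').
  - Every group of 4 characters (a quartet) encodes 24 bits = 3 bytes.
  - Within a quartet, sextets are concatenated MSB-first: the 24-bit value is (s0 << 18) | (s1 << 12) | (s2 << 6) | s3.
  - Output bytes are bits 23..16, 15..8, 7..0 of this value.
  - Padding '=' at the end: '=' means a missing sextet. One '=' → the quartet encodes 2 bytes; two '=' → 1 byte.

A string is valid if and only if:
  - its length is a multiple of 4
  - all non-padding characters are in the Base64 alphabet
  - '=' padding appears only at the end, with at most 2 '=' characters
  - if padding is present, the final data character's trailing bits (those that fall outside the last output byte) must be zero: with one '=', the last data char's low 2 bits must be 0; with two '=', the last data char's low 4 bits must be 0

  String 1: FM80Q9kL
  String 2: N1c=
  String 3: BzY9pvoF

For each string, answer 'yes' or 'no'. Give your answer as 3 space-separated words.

String 1: 'FM80Q9kL' → valid
String 2: 'N1c=' → valid
String 3: 'BzY9pvoF' → valid

Answer: yes yes yes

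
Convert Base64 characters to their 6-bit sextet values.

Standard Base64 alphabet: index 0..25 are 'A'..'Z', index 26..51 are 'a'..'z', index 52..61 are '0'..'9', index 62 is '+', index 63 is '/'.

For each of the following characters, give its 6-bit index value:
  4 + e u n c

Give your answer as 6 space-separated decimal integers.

Answer: 56 62 30 46 39 28

Derivation:
'4': 0..9 range, 52 + ord('4') − ord('0') = 56
'+': index 62
'e': a..z range, 26 + ord('e') − ord('a') = 30
'u': a..z range, 26 + ord('u') − ord('a') = 46
'n': a..z range, 26 + ord('n') − ord('a') = 39
'c': a..z range, 26 + ord('c') − ord('a') = 28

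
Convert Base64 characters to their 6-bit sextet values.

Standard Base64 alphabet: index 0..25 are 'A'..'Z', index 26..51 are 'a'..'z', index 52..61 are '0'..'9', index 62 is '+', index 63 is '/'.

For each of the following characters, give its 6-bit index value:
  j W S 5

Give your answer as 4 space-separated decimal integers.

'j': a..z range, 26 + ord('j') − ord('a') = 35
'W': A..Z range, ord('W') − ord('A') = 22
'S': A..Z range, ord('S') − ord('A') = 18
'5': 0..9 range, 52 + ord('5') − ord('0') = 57

Answer: 35 22 18 57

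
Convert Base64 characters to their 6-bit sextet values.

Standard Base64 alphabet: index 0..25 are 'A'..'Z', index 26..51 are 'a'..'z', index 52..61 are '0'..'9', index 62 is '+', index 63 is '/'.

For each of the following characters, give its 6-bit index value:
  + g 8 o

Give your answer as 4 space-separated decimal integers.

'+': index 62
'g': a..z range, 26 + ord('g') − ord('a') = 32
'8': 0..9 range, 52 + ord('8') − ord('0') = 60
'o': a..z range, 26 + ord('o') − ord('a') = 40

Answer: 62 32 60 40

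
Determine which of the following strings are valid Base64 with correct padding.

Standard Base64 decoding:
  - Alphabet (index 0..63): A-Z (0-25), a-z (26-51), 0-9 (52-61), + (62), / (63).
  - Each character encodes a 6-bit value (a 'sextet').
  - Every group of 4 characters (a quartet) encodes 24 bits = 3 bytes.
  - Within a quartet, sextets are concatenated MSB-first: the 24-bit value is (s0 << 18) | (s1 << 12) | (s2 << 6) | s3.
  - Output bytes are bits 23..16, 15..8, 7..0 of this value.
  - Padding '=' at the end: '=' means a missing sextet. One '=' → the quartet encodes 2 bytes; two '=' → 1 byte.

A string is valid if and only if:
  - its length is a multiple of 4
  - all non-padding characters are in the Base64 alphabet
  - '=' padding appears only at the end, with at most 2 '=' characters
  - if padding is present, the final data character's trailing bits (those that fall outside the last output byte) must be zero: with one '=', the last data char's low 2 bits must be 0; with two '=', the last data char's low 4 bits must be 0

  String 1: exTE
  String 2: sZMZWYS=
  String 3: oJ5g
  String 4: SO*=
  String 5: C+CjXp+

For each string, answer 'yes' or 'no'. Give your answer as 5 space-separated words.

Answer: yes no yes no no

Derivation:
String 1: 'exTE' → valid
String 2: 'sZMZWYS=' → invalid (bad trailing bits)
String 3: 'oJ5g' → valid
String 4: 'SO*=' → invalid (bad char(s): ['*'])
String 5: 'C+CjXp+' → invalid (len=7 not mult of 4)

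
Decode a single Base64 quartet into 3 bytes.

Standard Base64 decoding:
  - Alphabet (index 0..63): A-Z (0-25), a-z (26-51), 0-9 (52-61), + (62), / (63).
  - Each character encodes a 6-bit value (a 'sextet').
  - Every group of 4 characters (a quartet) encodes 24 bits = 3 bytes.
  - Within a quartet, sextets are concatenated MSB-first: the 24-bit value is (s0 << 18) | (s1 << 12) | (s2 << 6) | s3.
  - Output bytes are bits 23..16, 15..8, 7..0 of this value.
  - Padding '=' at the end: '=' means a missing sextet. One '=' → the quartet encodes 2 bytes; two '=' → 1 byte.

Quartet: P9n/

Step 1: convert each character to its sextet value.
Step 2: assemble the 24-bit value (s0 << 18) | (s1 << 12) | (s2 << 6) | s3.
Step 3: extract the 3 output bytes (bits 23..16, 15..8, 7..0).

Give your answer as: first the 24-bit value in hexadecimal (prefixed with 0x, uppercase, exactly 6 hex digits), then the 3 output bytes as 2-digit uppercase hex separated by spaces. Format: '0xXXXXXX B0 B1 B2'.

Sextets: P=15, 9=61, n=39, /=63
24-bit: (15<<18) | (61<<12) | (39<<6) | 63
      = 0x3C0000 | 0x03D000 | 0x0009C0 | 0x00003F
      = 0x3FD9FF
Bytes: (v>>16)&0xFF=3F, (v>>8)&0xFF=D9, v&0xFF=FF

Answer: 0x3FD9FF 3F D9 FF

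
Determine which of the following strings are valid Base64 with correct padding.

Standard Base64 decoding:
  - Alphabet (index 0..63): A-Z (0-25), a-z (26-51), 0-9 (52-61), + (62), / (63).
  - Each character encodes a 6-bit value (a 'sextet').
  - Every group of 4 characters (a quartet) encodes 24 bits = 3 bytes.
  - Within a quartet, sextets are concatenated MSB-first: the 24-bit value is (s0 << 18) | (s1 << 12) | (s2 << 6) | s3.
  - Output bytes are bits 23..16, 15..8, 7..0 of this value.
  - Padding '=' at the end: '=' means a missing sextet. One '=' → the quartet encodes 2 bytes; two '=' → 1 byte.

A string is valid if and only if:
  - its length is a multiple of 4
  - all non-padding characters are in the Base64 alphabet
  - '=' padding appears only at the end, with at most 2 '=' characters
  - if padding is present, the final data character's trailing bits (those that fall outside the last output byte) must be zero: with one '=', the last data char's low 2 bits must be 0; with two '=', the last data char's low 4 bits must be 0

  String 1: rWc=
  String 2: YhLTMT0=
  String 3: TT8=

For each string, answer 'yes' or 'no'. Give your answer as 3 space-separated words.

String 1: 'rWc=' → valid
String 2: 'YhLTMT0=' → valid
String 3: 'TT8=' → valid

Answer: yes yes yes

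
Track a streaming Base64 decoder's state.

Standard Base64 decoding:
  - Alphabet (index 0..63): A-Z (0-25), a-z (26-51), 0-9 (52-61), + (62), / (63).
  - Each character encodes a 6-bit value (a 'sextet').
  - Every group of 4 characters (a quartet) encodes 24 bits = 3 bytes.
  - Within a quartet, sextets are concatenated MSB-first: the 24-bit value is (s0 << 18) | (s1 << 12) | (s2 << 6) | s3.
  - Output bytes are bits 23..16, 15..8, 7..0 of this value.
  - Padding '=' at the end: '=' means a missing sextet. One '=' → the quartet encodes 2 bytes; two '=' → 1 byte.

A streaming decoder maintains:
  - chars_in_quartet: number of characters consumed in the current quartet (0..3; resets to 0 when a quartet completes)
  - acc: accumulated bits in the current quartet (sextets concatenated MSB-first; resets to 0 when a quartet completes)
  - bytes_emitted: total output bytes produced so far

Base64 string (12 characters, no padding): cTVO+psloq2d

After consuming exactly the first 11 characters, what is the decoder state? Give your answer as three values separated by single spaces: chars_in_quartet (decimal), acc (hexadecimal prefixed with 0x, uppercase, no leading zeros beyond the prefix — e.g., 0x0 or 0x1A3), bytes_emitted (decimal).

Answer: 3 0x28AB6 6

Derivation:
After char 0 ('c'=28): chars_in_quartet=1 acc=0x1C bytes_emitted=0
After char 1 ('T'=19): chars_in_quartet=2 acc=0x713 bytes_emitted=0
After char 2 ('V'=21): chars_in_quartet=3 acc=0x1C4D5 bytes_emitted=0
After char 3 ('O'=14): chars_in_quartet=4 acc=0x71354E -> emit 71 35 4E, reset; bytes_emitted=3
After char 4 ('+'=62): chars_in_quartet=1 acc=0x3E bytes_emitted=3
After char 5 ('p'=41): chars_in_quartet=2 acc=0xFA9 bytes_emitted=3
After char 6 ('s'=44): chars_in_quartet=3 acc=0x3EA6C bytes_emitted=3
After char 7 ('l'=37): chars_in_quartet=4 acc=0xFA9B25 -> emit FA 9B 25, reset; bytes_emitted=6
After char 8 ('o'=40): chars_in_quartet=1 acc=0x28 bytes_emitted=6
After char 9 ('q'=42): chars_in_quartet=2 acc=0xA2A bytes_emitted=6
After char 10 ('2'=54): chars_in_quartet=3 acc=0x28AB6 bytes_emitted=6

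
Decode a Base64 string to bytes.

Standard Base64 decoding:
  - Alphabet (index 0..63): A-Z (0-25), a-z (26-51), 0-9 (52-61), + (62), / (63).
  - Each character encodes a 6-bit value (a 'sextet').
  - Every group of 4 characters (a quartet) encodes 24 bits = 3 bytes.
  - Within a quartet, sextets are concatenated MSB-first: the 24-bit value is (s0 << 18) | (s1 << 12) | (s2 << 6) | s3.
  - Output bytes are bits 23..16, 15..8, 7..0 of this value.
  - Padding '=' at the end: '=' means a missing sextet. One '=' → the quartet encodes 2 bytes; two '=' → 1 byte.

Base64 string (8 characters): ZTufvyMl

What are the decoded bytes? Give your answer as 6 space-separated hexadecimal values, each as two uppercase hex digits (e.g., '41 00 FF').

After char 0 ('Z'=25): chars_in_quartet=1 acc=0x19 bytes_emitted=0
After char 1 ('T'=19): chars_in_quartet=2 acc=0x653 bytes_emitted=0
After char 2 ('u'=46): chars_in_quartet=3 acc=0x194EE bytes_emitted=0
After char 3 ('f'=31): chars_in_quartet=4 acc=0x653B9F -> emit 65 3B 9F, reset; bytes_emitted=3
After char 4 ('v'=47): chars_in_quartet=1 acc=0x2F bytes_emitted=3
After char 5 ('y'=50): chars_in_quartet=2 acc=0xBF2 bytes_emitted=3
After char 6 ('M'=12): chars_in_quartet=3 acc=0x2FC8C bytes_emitted=3
After char 7 ('l'=37): chars_in_quartet=4 acc=0xBF2325 -> emit BF 23 25, reset; bytes_emitted=6

Answer: 65 3B 9F BF 23 25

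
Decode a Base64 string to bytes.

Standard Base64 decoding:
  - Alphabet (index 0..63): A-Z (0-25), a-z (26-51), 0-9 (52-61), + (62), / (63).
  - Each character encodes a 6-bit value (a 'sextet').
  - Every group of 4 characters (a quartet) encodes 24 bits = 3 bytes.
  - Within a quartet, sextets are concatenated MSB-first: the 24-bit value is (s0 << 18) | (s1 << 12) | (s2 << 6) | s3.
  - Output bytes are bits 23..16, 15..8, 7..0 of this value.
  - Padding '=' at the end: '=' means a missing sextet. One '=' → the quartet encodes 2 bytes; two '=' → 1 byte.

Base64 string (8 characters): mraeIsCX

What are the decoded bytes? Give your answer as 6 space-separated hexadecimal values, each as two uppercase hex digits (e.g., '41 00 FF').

After char 0 ('m'=38): chars_in_quartet=1 acc=0x26 bytes_emitted=0
After char 1 ('r'=43): chars_in_quartet=2 acc=0x9AB bytes_emitted=0
After char 2 ('a'=26): chars_in_quartet=3 acc=0x26ADA bytes_emitted=0
After char 3 ('e'=30): chars_in_quartet=4 acc=0x9AB69E -> emit 9A B6 9E, reset; bytes_emitted=3
After char 4 ('I'=8): chars_in_quartet=1 acc=0x8 bytes_emitted=3
After char 5 ('s'=44): chars_in_quartet=2 acc=0x22C bytes_emitted=3
After char 6 ('C'=2): chars_in_quartet=3 acc=0x8B02 bytes_emitted=3
After char 7 ('X'=23): chars_in_quartet=4 acc=0x22C097 -> emit 22 C0 97, reset; bytes_emitted=6

Answer: 9A B6 9E 22 C0 97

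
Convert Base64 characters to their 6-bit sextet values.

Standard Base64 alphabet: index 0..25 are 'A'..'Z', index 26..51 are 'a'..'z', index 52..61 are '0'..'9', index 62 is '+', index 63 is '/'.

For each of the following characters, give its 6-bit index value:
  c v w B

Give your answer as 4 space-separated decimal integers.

'c': a..z range, 26 + ord('c') − ord('a') = 28
'v': a..z range, 26 + ord('v') − ord('a') = 47
'w': a..z range, 26 + ord('w') − ord('a') = 48
'B': A..Z range, ord('B') − ord('A') = 1

Answer: 28 47 48 1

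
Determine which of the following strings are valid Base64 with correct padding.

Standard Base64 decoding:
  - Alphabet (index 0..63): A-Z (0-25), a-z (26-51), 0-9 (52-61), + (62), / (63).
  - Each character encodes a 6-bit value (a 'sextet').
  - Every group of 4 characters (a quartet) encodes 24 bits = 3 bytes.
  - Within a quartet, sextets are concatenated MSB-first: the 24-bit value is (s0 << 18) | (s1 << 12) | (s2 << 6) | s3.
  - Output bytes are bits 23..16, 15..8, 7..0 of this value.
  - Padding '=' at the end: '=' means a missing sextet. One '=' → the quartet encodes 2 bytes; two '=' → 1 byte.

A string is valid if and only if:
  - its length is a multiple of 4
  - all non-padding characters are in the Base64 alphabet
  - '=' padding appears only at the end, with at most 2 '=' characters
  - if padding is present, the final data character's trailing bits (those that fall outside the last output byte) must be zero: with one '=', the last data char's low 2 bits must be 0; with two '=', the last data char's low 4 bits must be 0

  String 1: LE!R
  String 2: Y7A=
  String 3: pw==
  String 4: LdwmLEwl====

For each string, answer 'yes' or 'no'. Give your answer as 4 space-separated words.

Answer: no yes yes no

Derivation:
String 1: 'LE!R' → invalid (bad char(s): ['!'])
String 2: 'Y7A=' → valid
String 3: 'pw==' → valid
String 4: 'LdwmLEwl====' → invalid (4 pad chars (max 2))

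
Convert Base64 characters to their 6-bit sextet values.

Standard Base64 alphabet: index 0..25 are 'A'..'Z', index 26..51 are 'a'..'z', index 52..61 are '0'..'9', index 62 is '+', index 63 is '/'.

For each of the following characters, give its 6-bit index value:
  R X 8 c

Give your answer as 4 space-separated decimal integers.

Answer: 17 23 60 28

Derivation:
'R': A..Z range, ord('R') − ord('A') = 17
'X': A..Z range, ord('X') − ord('A') = 23
'8': 0..9 range, 52 + ord('8') − ord('0') = 60
'c': a..z range, 26 + ord('c') − ord('a') = 28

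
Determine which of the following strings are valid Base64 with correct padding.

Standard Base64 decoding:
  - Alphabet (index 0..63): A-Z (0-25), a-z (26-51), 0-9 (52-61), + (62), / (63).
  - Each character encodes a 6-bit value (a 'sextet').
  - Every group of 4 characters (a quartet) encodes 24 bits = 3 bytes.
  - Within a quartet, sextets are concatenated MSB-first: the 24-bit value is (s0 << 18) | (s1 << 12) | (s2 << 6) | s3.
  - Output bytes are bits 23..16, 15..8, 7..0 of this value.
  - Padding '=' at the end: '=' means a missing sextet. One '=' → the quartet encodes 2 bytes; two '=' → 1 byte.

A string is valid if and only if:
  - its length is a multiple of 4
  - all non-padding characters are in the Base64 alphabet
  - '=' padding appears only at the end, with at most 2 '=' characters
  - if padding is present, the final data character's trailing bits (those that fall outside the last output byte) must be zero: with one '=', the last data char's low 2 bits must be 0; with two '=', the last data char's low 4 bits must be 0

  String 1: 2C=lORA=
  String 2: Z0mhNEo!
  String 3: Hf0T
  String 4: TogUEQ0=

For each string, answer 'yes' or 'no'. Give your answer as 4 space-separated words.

String 1: '2C=lORA=' → invalid (bad char(s): ['=']; '=' in middle)
String 2: 'Z0mhNEo!' → invalid (bad char(s): ['!'])
String 3: 'Hf0T' → valid
String 4: 'TogUEQ0=' → valid

Answer: no no yes yes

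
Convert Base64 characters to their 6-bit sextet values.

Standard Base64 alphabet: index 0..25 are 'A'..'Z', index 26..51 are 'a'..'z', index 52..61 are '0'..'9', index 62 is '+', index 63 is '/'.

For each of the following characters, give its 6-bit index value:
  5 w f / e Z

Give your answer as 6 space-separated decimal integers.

Answer: 57 48 31 63 30 25

Derivation:
'5': 0..9 range, 52 + ord('5') − ord('0') = 57
'w': a..z range, 26 + ord('w') − ord('a') = 48
'f': a..z range, 26 + ord('f') − ord('a') = 31
'/': index 63
'e': a..z range, 26 + ord('e') − ord('a') = 30
'Z': A..Z range, ord('Z') − ord('A') = 25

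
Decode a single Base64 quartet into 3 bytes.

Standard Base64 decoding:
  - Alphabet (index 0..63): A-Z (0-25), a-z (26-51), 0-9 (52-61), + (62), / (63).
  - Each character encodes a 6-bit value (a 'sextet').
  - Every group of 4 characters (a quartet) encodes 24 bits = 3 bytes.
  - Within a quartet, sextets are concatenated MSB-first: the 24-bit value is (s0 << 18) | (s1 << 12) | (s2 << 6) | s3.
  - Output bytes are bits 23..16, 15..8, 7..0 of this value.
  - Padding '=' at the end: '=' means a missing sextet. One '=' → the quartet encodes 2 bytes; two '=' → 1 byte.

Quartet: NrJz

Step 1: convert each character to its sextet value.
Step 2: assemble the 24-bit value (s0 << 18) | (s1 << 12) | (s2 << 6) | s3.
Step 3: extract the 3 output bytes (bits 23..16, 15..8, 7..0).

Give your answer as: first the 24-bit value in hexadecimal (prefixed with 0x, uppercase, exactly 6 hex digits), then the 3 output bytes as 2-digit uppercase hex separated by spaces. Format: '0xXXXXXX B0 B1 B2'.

Answer: 0x36B273 36 B2 73

Derivation:
Sextets: N=13, r=43, J=9, z=51
24-bit: (13<<18) | (43<<12) | (9<<6) | 51
      = 0x340000 | 0x02B000 | 0x000240 | 0x000033
      = 0x36B273
Bytes: (v>>16)&0xFF=36, (v>>8)&0xFF=B2, v&0xFF=73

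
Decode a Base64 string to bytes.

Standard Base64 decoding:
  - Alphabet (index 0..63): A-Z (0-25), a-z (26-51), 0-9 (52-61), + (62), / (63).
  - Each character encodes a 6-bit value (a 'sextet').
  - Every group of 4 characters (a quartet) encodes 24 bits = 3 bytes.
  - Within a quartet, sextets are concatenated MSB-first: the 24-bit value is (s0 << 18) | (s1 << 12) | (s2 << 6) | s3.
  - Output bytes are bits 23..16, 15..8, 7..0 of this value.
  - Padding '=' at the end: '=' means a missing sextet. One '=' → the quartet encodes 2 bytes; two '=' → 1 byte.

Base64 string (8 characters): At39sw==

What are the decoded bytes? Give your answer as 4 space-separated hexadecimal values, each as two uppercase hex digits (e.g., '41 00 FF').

After char 0 ('A'=0): chars_in_quartet=1 acc=0x0 bytes_emitted=0
After char 1 ('t'=45): chars_in_quartet=2 acc=0x2D bytes_emitted=0
After char 2 ('3'=55): chars_in_quartet=3 acc=0xB77 bytes_emitted=0
After char 3 ('9'=61): chars_in_quartet=4 acc=0x2DDFD -> emit 02 DD FD, reset; bytes_emitted=3
After char 4 ('s'=44): chars_in_quartet=1 acc=0x2C bytes_emitted=3
After char 5 ('w'=48): chars_in_quartet=2 acc=0xB30 bytes_emitted=3
Padding '==': partial quartet acc=0xB30 -> emit B3; bytes_emitted=4

Answer: 02 DD FD B3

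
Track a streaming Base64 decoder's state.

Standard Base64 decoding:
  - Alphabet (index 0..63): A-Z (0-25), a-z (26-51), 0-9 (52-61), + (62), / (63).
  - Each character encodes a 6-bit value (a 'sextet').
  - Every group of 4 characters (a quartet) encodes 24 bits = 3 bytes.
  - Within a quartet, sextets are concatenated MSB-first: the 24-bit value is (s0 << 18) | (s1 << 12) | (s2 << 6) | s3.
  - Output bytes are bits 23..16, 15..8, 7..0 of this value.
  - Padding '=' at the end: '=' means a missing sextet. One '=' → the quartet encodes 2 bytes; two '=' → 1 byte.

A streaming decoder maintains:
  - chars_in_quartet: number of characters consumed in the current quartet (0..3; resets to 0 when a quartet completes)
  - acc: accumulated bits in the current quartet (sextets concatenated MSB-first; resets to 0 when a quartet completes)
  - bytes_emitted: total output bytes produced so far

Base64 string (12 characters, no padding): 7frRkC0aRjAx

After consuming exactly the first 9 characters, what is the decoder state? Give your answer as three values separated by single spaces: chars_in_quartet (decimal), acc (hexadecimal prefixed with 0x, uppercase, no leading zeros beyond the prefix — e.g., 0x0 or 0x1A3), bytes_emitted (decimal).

After char 0 ('7'=59): chars_in_quartet=1 acc=0x3B bytes_emitted=0
After char 1 ('f'=31): chars_in_quartet=2 acc=0xEDF bytes_emitted=0
After char 2 ('r'=43): chars_in_quartet=3 acc=0x3B7EB bytes_emitted=0
After char 3 ('R'=17): chars_in_quartet=4 acc=0xEDFAD1 -> emit ED FA D1, reset; bytes_emitted=3
After char 4 ('k'=36): chars_in_quartet=1 acc=0x24 bytes_emitted=3
After char 5 ('C'=2): chars_in_quartet=2 acc=0x902 bytes_emitted=3
After char 6 ('0'=52): chars_in_quartet=3 acc=0x240B4 bytes_emitted=3
After char 7 ('a'=26): chars_in_quartet=4 acc=0x902D1A -> emit 90 2D 1A, reset; bytes_emitted=6
After char 8 ('R'=17): chars_in_quartet=1 acc=0x11 bytes_emitted=6

Answer: 1 0x11 6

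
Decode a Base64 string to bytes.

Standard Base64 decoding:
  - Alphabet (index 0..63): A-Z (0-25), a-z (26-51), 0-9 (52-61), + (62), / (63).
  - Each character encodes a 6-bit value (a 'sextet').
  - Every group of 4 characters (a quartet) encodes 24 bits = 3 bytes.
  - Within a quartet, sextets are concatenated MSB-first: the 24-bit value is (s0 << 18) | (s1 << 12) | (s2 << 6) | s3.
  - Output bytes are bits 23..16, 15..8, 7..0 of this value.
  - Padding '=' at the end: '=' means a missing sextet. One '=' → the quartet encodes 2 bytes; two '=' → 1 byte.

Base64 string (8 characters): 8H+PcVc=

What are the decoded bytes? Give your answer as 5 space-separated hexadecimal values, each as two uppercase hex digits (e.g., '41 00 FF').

Answer: F0 7F 8F 71 57

Derivation:
After char 0 ('8'=60): chars_in_quartet=1 acc=0x3C bytes_emitted=0
After char 1 ('H'=7): chars_in_quartet=2 acc=0xF07 bytes_emitted=0
After char 2 ('+'=62): chars_in_quartet=3 acc=0x3C1FE bytes_emitted=0
After char 3 ('P'=15): chars_in_quartet=4 acc=0xF07F8F -> emit F0 7F 8F, reset; bytes_emitted=3
After char 4 ('c'=28): chars_in_quartet=1 acc=0x1C bytes_emitted=3
After char 5 ('V'=21): chars_in_quartet=2 acc=0x715 bytes_emitted=3
After char 6 ('c'=28): chars_in_quartet=3 acc=0x1C55C bytes_emitted=3
Padding '=': partial quartet acc=0x1C55C -> emit 71 57; bytes_emitted=5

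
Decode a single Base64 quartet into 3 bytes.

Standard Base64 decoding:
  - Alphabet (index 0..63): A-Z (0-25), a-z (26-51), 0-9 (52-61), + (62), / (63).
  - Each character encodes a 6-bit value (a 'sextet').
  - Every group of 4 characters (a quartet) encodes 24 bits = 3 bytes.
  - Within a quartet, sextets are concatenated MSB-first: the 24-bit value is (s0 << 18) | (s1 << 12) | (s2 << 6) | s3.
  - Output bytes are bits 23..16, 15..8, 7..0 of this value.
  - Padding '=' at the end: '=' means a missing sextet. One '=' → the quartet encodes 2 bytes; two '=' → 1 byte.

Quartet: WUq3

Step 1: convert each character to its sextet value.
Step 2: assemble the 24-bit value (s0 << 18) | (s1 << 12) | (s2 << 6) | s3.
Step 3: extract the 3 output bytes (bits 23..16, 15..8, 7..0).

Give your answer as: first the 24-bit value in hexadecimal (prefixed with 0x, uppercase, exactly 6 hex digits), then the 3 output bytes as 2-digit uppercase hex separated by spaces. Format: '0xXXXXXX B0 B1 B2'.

Sextets: W=22, U=20, q=42, 3=55
24-bit: (22<<18) | (20<<12) | (42<<6) | 55
      = 0x580000 | 0x014000 | 0x000A80 | 0x000037
      = 0x594AB7
Bytes: (v>>16)&0xFF=59, (v>>8)&0xFF=4A, v&0xFF=B7

Answer: 0x594AB7 59 4A B7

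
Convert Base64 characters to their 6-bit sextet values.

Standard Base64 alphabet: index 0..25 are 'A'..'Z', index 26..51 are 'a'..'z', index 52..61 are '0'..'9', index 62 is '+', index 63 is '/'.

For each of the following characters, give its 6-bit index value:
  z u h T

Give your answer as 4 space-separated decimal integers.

'z': a..z range, 26 + ord('z') − ord('a') = 51
'u': a..z range, 26 + ord('u') − ord('a') = 46
'h': a..z range, 26 + ord('h') − ord('a') = 33
'T': A..Z range, ord('T') − ord('A') = 19

Answer: 51 46 33 19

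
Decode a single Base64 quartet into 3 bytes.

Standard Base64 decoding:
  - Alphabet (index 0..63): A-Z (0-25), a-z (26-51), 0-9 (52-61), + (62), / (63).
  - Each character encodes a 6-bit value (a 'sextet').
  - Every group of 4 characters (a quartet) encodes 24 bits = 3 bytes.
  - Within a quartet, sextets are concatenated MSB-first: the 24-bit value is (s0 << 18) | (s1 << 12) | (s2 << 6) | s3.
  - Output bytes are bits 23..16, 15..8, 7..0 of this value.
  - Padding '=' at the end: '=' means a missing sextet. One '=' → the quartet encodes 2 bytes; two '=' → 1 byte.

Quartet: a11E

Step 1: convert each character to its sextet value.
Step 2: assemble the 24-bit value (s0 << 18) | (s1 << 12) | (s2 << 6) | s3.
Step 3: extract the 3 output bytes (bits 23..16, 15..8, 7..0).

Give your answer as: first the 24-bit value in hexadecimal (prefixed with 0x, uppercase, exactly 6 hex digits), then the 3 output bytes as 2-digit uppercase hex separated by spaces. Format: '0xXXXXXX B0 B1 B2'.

Sextets: a=26, 1=53, 1=53, E=4
24-bit: (26<<18) | (53<<12) | (53<<6) | 4
      = 0x680000 | 0x035000 | 0x000D40 | 0x000004
      = 0x6B5D44
Bytes: (v>>16)&0xFF=6B, (v>>8)&0xFF=5D, v&0xFF=44

Answer: 0x6B5D44 6B 5D 44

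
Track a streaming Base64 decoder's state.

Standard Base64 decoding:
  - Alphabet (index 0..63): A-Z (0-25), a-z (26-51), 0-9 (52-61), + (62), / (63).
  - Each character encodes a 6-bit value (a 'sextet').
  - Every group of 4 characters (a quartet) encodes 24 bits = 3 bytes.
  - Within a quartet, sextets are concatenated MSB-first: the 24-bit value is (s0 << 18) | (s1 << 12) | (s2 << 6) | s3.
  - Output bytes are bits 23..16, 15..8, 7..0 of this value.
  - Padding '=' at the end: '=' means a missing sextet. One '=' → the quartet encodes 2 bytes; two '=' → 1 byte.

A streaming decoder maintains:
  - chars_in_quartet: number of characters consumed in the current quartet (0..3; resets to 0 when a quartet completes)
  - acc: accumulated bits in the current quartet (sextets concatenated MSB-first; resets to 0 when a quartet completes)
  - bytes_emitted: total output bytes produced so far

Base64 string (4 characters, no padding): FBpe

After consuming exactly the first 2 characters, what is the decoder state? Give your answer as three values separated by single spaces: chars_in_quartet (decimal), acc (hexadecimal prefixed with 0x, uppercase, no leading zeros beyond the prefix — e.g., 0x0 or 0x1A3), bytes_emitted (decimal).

Answer: 2 0x141 0

Derivation:
After char 0 ('F'=5): chars_in_quartet=1 acc=0x5 bytes_emitted=0
After char 1 ('B'=1): chars_in_quartet=2 acc=0x141 bytes_emitted=0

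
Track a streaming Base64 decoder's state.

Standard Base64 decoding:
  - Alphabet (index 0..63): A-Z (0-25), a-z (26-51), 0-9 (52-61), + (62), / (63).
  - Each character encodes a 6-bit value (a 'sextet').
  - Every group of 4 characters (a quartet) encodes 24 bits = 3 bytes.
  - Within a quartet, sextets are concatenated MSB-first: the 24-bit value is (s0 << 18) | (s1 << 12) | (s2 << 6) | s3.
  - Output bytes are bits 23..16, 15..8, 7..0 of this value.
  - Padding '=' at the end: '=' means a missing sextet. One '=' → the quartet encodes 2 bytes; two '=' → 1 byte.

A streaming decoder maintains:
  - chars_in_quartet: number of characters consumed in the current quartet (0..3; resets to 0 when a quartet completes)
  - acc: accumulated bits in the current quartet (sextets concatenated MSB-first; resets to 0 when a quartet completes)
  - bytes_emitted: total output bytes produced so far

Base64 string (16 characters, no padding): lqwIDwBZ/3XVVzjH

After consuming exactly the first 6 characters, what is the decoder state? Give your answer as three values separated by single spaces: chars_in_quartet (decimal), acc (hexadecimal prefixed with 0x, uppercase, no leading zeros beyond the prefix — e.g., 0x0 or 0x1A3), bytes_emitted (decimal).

Answer: 2 0xF0 3

Derivation:
After char 0 ('l'=37): chars_in_quartet=1 acc=0x25 bytes_emitted=0
After char 1 ('q'=42): chars_in_quartet=2 acc=0x96A bytes_emitted=0
After char 2 ('w'=48): chars_in_quartet=3 acc=0x25AB0 bytes_emitted=0
After char 3 ('I'=8): chars_in_quartet=4 acc=0x96AC08 -> emit 96 AC 08, reset; bytes_emitted=3
After char 4 ('D'=3): chars_in_quartet=1 acc=0x3 bytes_emitted=3
After char 5 ('w'=48): chars_in_quartet=2 acc=0xF0 bytes_emitted=3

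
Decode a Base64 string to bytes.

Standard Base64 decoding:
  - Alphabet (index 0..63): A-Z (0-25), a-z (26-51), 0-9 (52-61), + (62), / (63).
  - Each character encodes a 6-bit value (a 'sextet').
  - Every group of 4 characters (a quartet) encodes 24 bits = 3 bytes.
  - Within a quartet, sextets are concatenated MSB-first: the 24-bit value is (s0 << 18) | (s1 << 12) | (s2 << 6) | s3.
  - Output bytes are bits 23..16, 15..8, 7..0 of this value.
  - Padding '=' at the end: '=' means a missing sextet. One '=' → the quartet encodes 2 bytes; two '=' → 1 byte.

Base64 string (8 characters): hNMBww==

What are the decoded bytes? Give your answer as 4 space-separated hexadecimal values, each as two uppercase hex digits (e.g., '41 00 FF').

After char 0 ('h'=33): chars_in_quartet=1 acc=0x21 bytes_emitted=0
After char 1 ('N'=13): chars_in_quartet=2 acc=0x84D bytes_emitted=0
After char 2 ('M'=12): chars_in_quartet=3 acc=0x2134C bytes_emitted=0
After char 3 ('B'=1): chars_in_quartet=4 acc=0x84D301 -> emit 84 D3 01, reset; bytes_emitted=3
After char 4 ('w'=48): chars_in_quartet=1 acc=0x30 bytes_emitted=3
After char 5 ('w'=48): chars_in_quartet=2 acc=0xC30 bytes_emitted=3
Padding '==': partial quartet acc=0xC30 -> emit C3; bytes_emitted=4

Answer: 84 D3 01 C3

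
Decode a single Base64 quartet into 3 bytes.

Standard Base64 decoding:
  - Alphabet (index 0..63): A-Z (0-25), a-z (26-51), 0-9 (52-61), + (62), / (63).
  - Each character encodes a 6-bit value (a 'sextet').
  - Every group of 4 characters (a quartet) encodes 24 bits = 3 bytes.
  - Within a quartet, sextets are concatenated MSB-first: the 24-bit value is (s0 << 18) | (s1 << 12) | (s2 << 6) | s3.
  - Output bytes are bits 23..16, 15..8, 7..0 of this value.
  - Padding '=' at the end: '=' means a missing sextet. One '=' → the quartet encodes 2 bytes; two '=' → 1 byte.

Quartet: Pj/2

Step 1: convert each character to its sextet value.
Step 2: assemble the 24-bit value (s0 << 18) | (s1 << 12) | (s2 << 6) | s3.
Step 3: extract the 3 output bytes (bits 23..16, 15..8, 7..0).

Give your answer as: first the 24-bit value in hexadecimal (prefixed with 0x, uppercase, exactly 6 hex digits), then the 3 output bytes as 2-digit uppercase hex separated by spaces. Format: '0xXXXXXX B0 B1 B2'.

Answer: 0x3E3FF6 3E 3F F6

Derivation:
Sextets: P=15, j=35, /=63, 2=54
24-bit: (15<<18) | (35<<12) | (63<<6) | 54
      = 0x3C0000 | 0x023000 | 0x000FC0 | 0x000036
      = 0x3E3FF6
Bytes: (v>>16)&0xFF=3E, (v>>8)&0xFF=3F, v&0xFF=F6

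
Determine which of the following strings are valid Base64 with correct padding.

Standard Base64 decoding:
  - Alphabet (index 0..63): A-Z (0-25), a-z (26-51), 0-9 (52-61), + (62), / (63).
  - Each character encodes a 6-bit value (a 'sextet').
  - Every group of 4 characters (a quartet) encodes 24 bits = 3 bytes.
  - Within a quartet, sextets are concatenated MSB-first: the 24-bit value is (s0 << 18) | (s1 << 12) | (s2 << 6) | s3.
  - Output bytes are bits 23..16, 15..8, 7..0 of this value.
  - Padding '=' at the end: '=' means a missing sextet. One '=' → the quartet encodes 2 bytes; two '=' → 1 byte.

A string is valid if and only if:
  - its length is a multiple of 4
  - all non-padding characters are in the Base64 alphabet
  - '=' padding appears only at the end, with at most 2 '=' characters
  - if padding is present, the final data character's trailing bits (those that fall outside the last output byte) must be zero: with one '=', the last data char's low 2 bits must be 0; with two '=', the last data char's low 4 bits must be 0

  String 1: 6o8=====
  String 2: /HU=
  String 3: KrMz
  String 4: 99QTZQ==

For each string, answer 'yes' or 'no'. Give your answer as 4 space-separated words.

Answer: no yes yes yes

Derivation:
String 1: '6o8=====' → invalid (5 pad chars (max 2))
String 2: '/HU=' → valid
String 3: 'KrMz' → valid
String 4: '99QTZQ==' → valid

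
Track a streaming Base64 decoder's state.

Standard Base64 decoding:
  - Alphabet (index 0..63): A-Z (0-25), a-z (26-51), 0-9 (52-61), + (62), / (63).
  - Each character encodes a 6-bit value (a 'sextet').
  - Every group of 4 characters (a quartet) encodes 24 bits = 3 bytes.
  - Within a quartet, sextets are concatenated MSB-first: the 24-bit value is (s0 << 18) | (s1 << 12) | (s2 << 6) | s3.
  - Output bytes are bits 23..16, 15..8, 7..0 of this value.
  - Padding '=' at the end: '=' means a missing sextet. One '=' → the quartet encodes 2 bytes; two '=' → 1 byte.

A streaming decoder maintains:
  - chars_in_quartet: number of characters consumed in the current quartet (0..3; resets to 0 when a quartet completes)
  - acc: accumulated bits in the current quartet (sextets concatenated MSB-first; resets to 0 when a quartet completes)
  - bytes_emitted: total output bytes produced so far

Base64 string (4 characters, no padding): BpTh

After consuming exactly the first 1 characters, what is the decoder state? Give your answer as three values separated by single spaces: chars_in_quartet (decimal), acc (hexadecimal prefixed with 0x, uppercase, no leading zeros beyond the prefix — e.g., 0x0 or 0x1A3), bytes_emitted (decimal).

Answer: 1 0x1 0

Derivation:
After char 0 ('B'=1): chars_in_quartet=1 acc=0x1 bytes_emitted=0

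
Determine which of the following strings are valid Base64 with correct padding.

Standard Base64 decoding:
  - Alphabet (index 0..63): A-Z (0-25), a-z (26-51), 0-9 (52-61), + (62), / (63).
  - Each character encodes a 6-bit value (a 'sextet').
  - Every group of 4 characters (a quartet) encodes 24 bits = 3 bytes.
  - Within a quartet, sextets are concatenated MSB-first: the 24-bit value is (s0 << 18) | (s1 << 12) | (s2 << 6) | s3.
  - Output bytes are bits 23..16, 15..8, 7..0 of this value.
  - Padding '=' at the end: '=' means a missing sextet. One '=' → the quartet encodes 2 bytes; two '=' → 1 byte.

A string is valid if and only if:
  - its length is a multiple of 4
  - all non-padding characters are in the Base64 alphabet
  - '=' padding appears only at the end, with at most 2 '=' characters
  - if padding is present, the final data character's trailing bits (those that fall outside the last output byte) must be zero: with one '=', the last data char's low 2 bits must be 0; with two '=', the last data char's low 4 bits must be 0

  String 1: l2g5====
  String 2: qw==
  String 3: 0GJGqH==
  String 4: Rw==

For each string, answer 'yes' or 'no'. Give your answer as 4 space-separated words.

Answer: no yes no yes

Derivation:
String 1: 'l2g5====' → invalid (4 pad chars (max 2))
String 2: 'qw==' → valid
String 3: '0GJGqH==' → invalid (bad trailing bits)
String 4: 'Rw==' → valid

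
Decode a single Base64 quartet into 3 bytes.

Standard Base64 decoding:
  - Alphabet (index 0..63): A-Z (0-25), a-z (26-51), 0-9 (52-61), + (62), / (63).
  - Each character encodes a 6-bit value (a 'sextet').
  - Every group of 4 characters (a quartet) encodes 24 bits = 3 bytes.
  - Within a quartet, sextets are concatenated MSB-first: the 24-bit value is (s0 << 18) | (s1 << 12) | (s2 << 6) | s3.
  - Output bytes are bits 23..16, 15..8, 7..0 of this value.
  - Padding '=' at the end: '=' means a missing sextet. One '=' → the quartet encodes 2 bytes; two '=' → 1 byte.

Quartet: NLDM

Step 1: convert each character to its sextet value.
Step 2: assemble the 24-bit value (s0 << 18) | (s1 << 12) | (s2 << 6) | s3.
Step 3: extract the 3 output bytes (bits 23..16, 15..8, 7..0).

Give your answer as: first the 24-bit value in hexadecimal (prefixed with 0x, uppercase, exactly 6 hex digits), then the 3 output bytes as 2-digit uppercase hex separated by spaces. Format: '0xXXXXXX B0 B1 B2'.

Answer: 0x34B0CC 34 B0 CC

Derivation:
Sextets: N=13, L=11, D=3, M=12
24-bit: (13<<18) | (11<<12) | (3<<6) | 12
      = 0x340000 | 0x00B000 | 0x0000C0 | 0x00000C
      = 0x34B0CC
Bytes: (v>>16)&0xFF=34, (v>>8)&0xFF=B0, v&0xFF=CC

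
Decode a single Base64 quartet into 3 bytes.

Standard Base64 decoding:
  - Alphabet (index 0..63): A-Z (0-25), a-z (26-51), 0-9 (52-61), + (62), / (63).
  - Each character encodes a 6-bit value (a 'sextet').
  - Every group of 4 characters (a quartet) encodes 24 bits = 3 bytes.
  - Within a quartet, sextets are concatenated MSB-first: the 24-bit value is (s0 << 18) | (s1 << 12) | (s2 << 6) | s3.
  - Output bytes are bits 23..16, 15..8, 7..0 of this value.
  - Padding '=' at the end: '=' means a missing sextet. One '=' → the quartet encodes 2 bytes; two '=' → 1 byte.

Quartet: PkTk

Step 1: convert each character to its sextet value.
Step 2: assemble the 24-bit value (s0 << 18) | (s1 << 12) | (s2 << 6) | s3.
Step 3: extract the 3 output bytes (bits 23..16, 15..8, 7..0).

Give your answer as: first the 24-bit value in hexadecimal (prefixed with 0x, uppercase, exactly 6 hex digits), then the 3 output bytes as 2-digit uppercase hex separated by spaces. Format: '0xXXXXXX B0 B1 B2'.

Answer: 0x3E44E4 3E 44 E4

Derivation:
Sextets: P=15, k=36, T=19, k=36
24-bit: (15<<18) | (36<<12) | (19<<6) | 36
      = 0x3C0000 | 0x024000 | 0x0004C0 | 0x000024
      = 0x3E44E4
Bytes: (v>>16)&0xFF=3E, (v>>8)&0xFF=44, v&0xFF=E4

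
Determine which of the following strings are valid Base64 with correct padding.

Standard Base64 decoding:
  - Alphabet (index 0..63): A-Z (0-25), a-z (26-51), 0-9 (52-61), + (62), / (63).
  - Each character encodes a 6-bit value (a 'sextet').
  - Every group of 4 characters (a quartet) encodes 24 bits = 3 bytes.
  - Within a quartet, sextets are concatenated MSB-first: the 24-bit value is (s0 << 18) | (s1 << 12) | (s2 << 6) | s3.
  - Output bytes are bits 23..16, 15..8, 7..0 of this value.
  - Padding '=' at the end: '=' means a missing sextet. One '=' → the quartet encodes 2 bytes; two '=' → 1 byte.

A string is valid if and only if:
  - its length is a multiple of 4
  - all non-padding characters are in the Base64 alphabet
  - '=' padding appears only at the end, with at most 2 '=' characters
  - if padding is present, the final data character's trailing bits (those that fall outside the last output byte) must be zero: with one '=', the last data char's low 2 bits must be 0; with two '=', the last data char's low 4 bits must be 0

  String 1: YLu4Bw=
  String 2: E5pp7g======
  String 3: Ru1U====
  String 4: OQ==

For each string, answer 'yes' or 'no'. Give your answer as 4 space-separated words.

Answer: no no no yes

Derivation:
String 1: 'YLu4Bw=' → invalid (len=7 not mult of 4)
String 2: 'E5pp7g======' → invalid (6 pad chars (max 2))
String 3: 'Ru1U====' → invalid (4 pad chars (max 2))
String 4: 'OQ==' → valid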